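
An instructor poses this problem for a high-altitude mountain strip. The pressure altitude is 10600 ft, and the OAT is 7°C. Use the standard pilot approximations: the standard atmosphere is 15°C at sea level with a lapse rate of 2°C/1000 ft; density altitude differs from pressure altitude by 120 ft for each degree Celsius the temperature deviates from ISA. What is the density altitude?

12184 ft

ISA temperature at 10600 ft = 15 − 2 × (10600/1000) = -6.2°C.
ISA deviation = 7 − (-6.2) = +13.2°C.
Density altitude = 10600 + 120 × (13.2) = 10600 + (+1584) = 12184 ft.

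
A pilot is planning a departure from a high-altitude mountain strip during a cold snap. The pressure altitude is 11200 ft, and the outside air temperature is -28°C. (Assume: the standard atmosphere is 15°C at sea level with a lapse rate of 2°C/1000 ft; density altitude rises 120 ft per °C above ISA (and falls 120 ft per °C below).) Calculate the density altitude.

8728 ft

ISA temperature at 11200 ft = 15 − 2 × (11200/1000) = -7.4°C.
ISA deviation = -28 − (-7.4) = -20.6°C.
Density altitude = 11200 + 120 × (-20.6) = 11200 + (-2472) = 8728 ft.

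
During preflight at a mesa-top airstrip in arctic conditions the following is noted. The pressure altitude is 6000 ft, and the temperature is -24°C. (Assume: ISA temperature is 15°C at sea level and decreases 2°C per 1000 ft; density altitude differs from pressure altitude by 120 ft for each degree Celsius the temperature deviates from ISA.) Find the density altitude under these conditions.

ISA temperature at 6000 ft = 15 − 2 × (6000/1000) = 3°C.
ISA deviation = -24 − 3 = -27°C.
Density altitude = 6000 + 120 × (-27) = 6000 + (-3240) = 2760 ft.

2760 ft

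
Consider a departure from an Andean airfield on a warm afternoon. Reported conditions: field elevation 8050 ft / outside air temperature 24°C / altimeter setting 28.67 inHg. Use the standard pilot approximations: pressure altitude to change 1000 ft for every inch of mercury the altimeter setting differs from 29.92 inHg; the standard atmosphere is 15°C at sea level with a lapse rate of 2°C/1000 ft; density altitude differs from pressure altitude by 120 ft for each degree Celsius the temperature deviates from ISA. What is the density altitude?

12612 ft

Pressure altitude = 8050 + (29.92 − 28.67) × 1000 = 8050 + (+1250) = 9300 ft.
ISA temperature at 9300 ft = 15 − 2 × (9300/1000) = -3.6°C.
ISA deviation = 24 − (-3.6) = +27.6°C.
Density altitude = 9300 + 120 × (27.6) = 12612 ft.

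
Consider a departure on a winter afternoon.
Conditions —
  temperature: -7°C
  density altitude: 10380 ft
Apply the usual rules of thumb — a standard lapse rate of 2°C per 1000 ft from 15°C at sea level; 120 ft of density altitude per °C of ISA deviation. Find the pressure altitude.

10500 ft

DA = PA + 120 × (OAT − (15 − 2·PA/1000)) = PA + 120·OAT − 1800 + 0.24·PA = 1.24·PA + 120·OAT − 1800.
So 1.24·PA = 10380 − 120 × (-7) + 1800 = 13020.
PA = 13020 / 1.24 = 10500 ft.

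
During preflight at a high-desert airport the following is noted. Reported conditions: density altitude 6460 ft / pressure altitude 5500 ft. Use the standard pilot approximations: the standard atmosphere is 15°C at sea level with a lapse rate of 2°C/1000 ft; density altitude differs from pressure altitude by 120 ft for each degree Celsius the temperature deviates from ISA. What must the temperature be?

Density altitude − pressure altitude = 6460 − 5500 = +960 ft.
At 120 ft/°C that is an ISA deviation of 960/120 = +8°C.
ISA temperature at 5500 ft = 15 − 2 × (5500/1000) = 4°C.
OAT = ISA + deviation = 4 + (+8) = 12°C.

12°C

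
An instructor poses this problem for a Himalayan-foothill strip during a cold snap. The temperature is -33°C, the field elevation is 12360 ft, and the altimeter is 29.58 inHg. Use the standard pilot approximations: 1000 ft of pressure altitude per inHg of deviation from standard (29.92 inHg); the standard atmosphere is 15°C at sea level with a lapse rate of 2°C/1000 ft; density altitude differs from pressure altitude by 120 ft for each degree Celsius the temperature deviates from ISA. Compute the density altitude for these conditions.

Pressure altitude = 12360 + (29.92 − 29.58) × 1000 = 12360 + (+340) = 12700 ft.
ISA temperature at 12700 ft = 15 − 2 × (12700/1000) = -10.4°C.
ISA deviation = -33 − (-10.4) = -22.6°C.
Density altitude = 12700 + 120 × (-22.6) = 9988 ft.

9988 ft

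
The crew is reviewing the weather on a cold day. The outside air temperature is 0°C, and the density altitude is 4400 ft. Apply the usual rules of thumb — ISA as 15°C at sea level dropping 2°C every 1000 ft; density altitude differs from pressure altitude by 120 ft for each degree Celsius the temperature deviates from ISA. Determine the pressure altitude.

DA = PA + 120 × (OAT − (15 − 2·PA/1000)) = PA + 120·OAT − 1800 + 0.24·PA = 1.24·PA + 120·OAT − 1800.
So 1.24·PA = 4400 − 120 × 0 + 1800 = 6200.
PA = 6200 / 1.24 = 5000 ft.

5000 ft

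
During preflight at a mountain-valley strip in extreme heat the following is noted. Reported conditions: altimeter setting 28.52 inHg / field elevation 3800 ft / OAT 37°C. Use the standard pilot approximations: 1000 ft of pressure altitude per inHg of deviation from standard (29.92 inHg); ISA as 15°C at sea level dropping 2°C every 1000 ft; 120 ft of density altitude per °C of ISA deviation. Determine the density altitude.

9088 ft

Pressure altitude = 3800 + (29.92 − 28.52) × 1000 = 3800 + (+1400) = 5200 ft.
ISA temperature at 5200 ft = 15 − 2 × (5200/1000) = 4.6°C.
ISA deviation = 37 − 4.6 = +32.4°C.
Density altitude = 5200 + 120 × (32.4) = 9088 ft.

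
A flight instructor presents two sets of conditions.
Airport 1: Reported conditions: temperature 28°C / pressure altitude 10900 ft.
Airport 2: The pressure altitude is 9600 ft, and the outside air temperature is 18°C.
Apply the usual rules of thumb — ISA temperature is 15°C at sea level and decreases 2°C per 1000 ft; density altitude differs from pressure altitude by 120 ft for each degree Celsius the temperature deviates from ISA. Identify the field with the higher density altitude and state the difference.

Airport 1 by 2812 ft

Airport 1: ISA temp = -6.8°C, deviation +34.8°C, DA = 10900 + 120 × 34.8 = 15076 ft.
Airport 2: ISA temp = -4.2°C, deviation +22.2°C, DA = 9600 + 120 × 22.2 = 12264 ft.
Airport 1 is higher by 15076 − 12264 = 2812 ft.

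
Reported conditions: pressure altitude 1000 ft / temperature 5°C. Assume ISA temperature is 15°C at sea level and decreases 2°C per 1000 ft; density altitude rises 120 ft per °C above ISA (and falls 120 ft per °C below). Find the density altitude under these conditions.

40 ft

ISA temperature at 1000 ft = 15 − 2 × (1000/1000) = 13°C.
ISA deviation = 5 − 13 = -8°C.
Density altitude = 1000 + 120 × (-8) = 1000 + (-960) = 40 ft.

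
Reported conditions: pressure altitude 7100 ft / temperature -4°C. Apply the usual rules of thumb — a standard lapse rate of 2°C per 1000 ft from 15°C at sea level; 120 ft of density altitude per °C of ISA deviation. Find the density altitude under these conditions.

ISA temperature at 7100 ft = 15 − 2 × (7100/1000) = 0.8°C.
ISA deviation = -4 − 0.8 = -4.8°C.
Density altitude = 7100 + 120 × (-4.8) = 7100 + (-576) = 6524 ft.

6524 ft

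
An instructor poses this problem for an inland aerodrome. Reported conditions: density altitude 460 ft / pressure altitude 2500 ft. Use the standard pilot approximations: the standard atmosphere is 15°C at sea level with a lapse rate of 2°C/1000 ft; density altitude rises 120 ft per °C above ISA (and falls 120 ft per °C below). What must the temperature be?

-7°C

Density altitude − pressure altitude = 460 − 2500 = -2040 ft.
At 120 ft/°C that is an ISA deviation of -2040/120 = -17°C.
ISA temperature at 2500 ft = 15 − 2 × (2500/1000) = 10°C.
OAT = ISA + deviation = 10 + (-17) = -7°C.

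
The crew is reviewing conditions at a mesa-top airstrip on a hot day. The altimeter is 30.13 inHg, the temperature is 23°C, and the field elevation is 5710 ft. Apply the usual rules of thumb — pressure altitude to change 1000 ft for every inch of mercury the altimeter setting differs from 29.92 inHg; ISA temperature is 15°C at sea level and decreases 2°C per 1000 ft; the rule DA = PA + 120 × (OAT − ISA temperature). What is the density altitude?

7780 ft

Pressure altitude = 5710 + (29.92 − 30.13) × 1000 = 5710 + (-210) = 5500 ft.
ISA temperature at 5500 ft = 15 − 2 × (5500/1000) = 4°C.
ISA deviation = 23 − 4 = +19°C.
Density altitude = 5500 + 120 × (19) = 7780 ft.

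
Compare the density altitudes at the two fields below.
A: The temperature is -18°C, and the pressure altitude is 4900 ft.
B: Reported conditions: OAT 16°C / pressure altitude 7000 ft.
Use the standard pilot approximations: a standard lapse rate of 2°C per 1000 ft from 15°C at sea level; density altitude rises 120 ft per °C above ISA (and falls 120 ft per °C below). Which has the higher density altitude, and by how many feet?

B by 6684 ft

A: ISA temp = 5.2°C, deviation -23.2°C, DA = 4900 + 120 × (-23.2) = 2116 ft.
B: ISA temp = 1°C, deviation +15°C, DA = 7000 + 120 × 15 = 8800 ft.
B is higher by 8800 − 2116 = 6684 ft.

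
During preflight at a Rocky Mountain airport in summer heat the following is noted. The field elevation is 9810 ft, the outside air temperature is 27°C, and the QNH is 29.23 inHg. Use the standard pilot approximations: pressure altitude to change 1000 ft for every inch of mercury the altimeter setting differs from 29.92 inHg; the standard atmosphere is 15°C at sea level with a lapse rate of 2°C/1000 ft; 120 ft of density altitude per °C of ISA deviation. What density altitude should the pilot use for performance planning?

Pressure altitude = 9810 + (29.92 − 29.23) × 1000 = 9810 + (+690) = 10500 ft.
ISA temperature at 10500 ft = 15 − 2 × (10500/1000) = -6°C.
ISA deviation = 27 − (-6) = +33°C.
Density altitude = 10500 + 120 × (33) = 14460 ft.

14460 ft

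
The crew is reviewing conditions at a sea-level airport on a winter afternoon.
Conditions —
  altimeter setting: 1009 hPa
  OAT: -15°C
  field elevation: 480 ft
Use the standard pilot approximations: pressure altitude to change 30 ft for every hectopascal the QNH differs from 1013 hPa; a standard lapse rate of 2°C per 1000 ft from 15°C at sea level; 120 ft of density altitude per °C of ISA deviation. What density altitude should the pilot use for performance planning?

-2856 ft

Pressure altitude = 480 + (1013 − 1009) × 30 = 480 + (+120) = 600 ft.
ISA temperature at 600 ft = 15 − 2 × (600/1000) = 13.8°C.
ISA deviation = -15 − 13.8 = -28.8°C.
Density altitude = 600 + 120 × (-28.8) = -2856 ft.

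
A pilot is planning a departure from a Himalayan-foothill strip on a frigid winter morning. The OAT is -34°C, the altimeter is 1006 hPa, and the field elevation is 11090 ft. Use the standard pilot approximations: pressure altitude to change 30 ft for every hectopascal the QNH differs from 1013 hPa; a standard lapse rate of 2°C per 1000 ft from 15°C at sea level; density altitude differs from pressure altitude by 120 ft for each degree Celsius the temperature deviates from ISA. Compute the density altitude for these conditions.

Pressure altitude = 11090 + (1013 − 1006) × 30 = 11090 + (+210) = 11300 ft.
ISA temperature at 11300 ft = 15 − 2 × (11300/1000) = -7.6°C.
ISA deviation = -34 − (-7.6) = -26.4°C.
Density altitude = 11300 + 120 × (-26.4) = 8132 ft.

8132 ft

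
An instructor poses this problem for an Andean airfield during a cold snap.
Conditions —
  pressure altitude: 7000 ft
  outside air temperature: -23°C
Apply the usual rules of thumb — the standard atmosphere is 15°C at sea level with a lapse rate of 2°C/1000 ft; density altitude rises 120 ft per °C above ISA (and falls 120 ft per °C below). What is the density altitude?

ISA temperature at 7000 ft = 15 − 2 × (7000/1000) = 1°C.
ISA deviation = -23 − 1 = -24°C.
Density altitude = 7000 + 120 × (-24) = 7000 + (-2880) = 4120 ft.

4120 ft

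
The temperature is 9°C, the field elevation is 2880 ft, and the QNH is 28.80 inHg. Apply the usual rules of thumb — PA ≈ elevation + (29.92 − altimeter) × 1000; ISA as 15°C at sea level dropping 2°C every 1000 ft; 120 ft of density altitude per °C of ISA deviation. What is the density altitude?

4240 ft

Pressure altitude = 2880 + (29.92 − 28.80) × 1000 = 2880 + (+1120) = 4000 ft.
ISA temperature at 4000 ft = 15 − 2 × (4000/1000) = 7°C.
ISA deviation = 9 − 7 = +2°C.
Density altitude = 4000 + 120 × (2) = 4240 ft.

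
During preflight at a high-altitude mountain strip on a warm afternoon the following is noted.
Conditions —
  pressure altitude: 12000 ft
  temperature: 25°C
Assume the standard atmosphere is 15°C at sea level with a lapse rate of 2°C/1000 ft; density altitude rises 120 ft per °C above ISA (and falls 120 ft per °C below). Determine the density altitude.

16080 ft

ISA temperature at 12000 ft = 15 − 2 × (12000/1000) = -9°C.
ISA deviation = 25 − (-9) = +34°C.
Density altitude = 12000 + 120 × (34) = 12000 + (+4080) = 16080 ft.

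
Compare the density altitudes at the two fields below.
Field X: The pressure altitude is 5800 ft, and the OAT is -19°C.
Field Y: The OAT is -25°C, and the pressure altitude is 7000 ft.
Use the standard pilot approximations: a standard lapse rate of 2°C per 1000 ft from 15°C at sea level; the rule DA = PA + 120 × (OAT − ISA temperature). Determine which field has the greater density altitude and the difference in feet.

Field X: ISA temp = 3.4°C, deviation -22.4°C, DA = 5800 + 120 × (-22.4) = 3112 ft.
Field Y: ISA temp = 1°C, deviation -26°C, DA = 7000 + 120 × (-26) = 3880 ft.
Field Y is higher by 3880 − 3112 = 768 ft.

Field Y by 768 ft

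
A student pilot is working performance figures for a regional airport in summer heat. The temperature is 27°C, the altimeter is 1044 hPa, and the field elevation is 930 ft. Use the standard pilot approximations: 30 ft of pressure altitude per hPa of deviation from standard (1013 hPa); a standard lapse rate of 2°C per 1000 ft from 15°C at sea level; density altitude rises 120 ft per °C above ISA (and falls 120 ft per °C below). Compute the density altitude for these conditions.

Pressure altitude = 930 + (1013 − 1044) × 30 = 930 + (-930) = 0 ft.
ISA temperature at 0 ft = 15 − 2 × (0/1000) = 15°C.
ISA deviation = 27 − 15 = +12°C.
Density altitude = 0 + 120 × (12) = 1440 ft.

1440 ft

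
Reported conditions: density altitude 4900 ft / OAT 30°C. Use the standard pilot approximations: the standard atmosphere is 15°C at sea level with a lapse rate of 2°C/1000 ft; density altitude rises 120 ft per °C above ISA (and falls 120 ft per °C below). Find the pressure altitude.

2500 ft

DA = PA + 120 × (OAT − (15 − 2·PA/1000)) = PA + 120·OAT − 1800 + 0.24·PA = 1.24·PA + 120·OAT − 1800.
So 1.24·PA = 4900 − 120 × 30 + 1800 = 3100.
PA = 3100 / 1.24 = 2500 ft.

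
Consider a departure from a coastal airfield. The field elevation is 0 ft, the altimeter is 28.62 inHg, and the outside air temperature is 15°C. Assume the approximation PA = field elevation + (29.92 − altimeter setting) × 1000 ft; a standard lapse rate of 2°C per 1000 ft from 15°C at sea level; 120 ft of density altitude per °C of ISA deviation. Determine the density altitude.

Pressure altitude = 0 + (29.92 − 28.62) × 1000 = 0 + (+1300) = 1300 ft.
ISA temperature at 1300 ft = 15 − 2 × (1300/1000) = 12.4°C.
ISA deviation = 15 − 12.4 = +2.6°C.
Density altitude = 1300 + 120 × (2.6) = 1612 ft.

1612 ft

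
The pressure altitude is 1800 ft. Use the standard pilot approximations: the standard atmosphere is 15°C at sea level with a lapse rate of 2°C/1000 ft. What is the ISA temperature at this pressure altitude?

11.4°C

ISA temperature = 15 − 2 × (1800/1000) = 15 − 3.6 = 11.4°C.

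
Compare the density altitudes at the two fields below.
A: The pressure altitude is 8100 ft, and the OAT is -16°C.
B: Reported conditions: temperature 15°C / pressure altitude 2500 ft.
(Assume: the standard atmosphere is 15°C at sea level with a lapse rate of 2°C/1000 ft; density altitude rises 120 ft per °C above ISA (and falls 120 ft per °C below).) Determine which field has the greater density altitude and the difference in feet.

A by 3224 ft

A: ISA temp = -1.2°C, deviation -14.8°C, DA = 8100 + 120 × (-14.8) = 6324 ft.
B: ISA temp = 10°C, deviation +5°C, DA = 2500 + 120 × 5 = 3100 ft.
A is higher by 6324 − 3100 = 3224 ft.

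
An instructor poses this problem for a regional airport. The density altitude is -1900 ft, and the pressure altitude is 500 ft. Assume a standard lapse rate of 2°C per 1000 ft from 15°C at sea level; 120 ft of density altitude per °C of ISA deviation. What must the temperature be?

Density altitude − pressure altitude = -1900 − 500 = -2400 ft.
At 120 ft/°C that is an ISA deviation of -2400/120 = -20°C.
ISA temperature at 500 ft = 15 − 2 × (500/1000) = 14°C.
OAT = ISA + deviation = 14 + (-20) = -6°C.

-6°C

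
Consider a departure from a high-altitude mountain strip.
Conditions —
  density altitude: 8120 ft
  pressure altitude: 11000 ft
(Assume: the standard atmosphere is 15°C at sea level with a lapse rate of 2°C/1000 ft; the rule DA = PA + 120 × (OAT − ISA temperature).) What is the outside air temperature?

-31°C

Density altitude − pressure altitude = 8120 − 11000 = -2880 ft.
At 120 ft/°C that is an ISA deviation of -2880/120 = -24°C.
ISA temperature at 11000 ft = 15 − 2 × (11000/1000) = -7°C.
OAT = ISA + deviation = -7 + (-24) = -31°C.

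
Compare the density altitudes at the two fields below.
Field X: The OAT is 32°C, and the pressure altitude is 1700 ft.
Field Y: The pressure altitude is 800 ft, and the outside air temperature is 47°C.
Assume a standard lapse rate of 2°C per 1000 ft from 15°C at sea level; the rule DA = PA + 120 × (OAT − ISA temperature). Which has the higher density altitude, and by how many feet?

Field Y by 684 ft

Field X: ISA temp = 11.6°C, deviation +20.4°C, DA = 1700 + 120 × 20.4 = 4148 ft.
Field Y: ISA temp = 13.4°C, deviation +33.6°C, DA = 800 + 120 × 33.6 = 4832 ft.
Field Y is higher by 4832 − 4148 = 684 ft.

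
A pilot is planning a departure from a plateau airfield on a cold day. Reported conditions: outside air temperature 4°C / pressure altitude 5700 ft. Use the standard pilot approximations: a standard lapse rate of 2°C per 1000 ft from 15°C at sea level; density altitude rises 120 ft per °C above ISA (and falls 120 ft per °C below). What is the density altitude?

ISA temperature at 5700 ft = 15 − 2 × (5700/1000) = 3.6°C.
ISA deviation = 4 − 3.6 = +0.4°C.
Density altitude = 5700 + 120 × (0.4) = 5700 + (+48) = 5748 ft.

5748 ft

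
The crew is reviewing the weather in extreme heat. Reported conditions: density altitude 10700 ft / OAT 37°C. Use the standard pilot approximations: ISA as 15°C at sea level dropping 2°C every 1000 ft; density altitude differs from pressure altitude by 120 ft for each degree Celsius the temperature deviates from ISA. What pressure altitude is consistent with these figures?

6500 ft

DA = PA + 120 × (OAT − (15 − 2·PA/1000)) = PA + 120·OAT − 1800 + 0.24·PA = 1.24·PA + 120·OAT − 1800.
So 1.24·PA = 10700 − 120 × 37 + 1800 = 8060.
PA = 8060 / 1.24 = 6500 ft.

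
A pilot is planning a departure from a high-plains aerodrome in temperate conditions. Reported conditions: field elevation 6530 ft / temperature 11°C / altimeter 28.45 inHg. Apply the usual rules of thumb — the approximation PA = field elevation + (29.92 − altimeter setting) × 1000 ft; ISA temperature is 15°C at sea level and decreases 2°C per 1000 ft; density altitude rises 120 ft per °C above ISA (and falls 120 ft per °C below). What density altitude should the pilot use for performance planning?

9440 ft

Pressure altitude = 6530 + (29.92 − 28.45) × 1000 = 6530 + (+1470) = 8000 ft.
ISA temperature at 8000 ft = 15 − 2 × (8000/1000) = -1°C.
ISA deviation = 11 − (-1) = +12°C.
Density altitude = 8000 + 120 × (12) = 9440 ft.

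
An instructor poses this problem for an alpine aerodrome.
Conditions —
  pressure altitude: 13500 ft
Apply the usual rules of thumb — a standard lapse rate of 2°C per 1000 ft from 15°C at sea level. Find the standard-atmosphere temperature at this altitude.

ISA temperature = 15 − 2 × (13500/1000) = 15 − 27 = -12°C.

-12°C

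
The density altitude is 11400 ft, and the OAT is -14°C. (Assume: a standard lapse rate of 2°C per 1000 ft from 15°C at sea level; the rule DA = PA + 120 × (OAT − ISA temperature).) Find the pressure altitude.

DA = PA + 120 × (OAT − (15 − 2·PA/1000)) = PA + 120·OAT − 1800 + 0.24·PA = 1.24·PA + 120·OAT − 1800.
So 1.24·PA = 11400 − 120 × (-14) + 1800 = 14880.
PA = 14880 / 1.24 = 12000 ft.

12000 ft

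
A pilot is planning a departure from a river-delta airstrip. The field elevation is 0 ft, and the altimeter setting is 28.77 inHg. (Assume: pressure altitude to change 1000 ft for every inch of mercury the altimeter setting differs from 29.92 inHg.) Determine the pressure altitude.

1150 ft

Pressure correction = (29.92 − 28.77) × 1000 = +1150 ft.
Pressure altitude = 0 + (+1150) = 1150 ft.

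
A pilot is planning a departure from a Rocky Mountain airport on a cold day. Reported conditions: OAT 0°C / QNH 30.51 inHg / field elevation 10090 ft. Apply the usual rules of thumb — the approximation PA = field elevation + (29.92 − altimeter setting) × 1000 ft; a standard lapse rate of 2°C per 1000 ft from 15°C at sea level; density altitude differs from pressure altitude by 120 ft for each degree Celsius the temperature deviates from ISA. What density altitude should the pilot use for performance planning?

9980 ft

Pressure altitude = 10090 + (29.92 − 30.51) × 1000 = 10090 + (-590) = 9500 ft.
ISA temperature at 9500 ft = 15 − 2 × (9500/1000) = -4°C.
ISA deviation = 0 − (-4) = +4°C.
Density altitude = 9500 + 120 × (4) = 9980 ft.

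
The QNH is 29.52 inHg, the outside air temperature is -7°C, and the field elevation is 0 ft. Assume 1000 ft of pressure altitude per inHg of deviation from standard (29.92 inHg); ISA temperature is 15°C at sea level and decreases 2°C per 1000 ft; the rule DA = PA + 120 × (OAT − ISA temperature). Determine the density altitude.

-2144 ft

Pressure altitude = 0 + (29.92 − 29.52) × 1000 = 0 + (+400) = 400 ft.
ISA temperature at 400 ft = 15 − 2 × (400/1000) = 14.2°C.
ISA deviation = -7 − 14.2 = -21.2°C.
Density altitude = 400 + 120 × (-21.2) = -2144 ft.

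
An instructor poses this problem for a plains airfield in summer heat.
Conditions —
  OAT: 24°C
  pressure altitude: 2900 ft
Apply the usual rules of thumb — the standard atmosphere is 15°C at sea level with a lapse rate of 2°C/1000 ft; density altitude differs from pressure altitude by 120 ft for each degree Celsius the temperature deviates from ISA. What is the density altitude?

ISA temperature at 2900 ft = 15 − 2 × (2900/1000) = 9.2°C.
ISA deviation = 24 − 9.2 = +14.8°C.
Density altitude = 2900 + 120 × (14.8) = 2900 + (+1776) = 4676 ft.

4676 ft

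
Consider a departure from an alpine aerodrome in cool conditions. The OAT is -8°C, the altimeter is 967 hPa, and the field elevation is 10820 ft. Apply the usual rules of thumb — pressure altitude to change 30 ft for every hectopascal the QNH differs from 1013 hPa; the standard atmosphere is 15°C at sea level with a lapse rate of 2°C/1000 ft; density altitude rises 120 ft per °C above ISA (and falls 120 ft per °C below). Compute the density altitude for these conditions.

12368 ft

Pressure altitude = 10820 + (1013 − 967) × 30 = 10820 + (+1380) = 12200 ft.
ISA temperature at 12200 ft = 15 − 2 × (12200/1000) = -9.4°C.
ISA deviation = -8 − (-9.4) = +1.4°C.
Density altitude = 12200 + 120 × (1.4) = 12368 ft.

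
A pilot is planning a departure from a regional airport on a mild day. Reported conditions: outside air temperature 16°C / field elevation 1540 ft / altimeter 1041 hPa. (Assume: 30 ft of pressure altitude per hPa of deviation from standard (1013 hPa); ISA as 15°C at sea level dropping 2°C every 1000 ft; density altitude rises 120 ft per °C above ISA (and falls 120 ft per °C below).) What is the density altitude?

988 ft

Pressure altitude = 1540 + (1013 − 1041) × 30 = 1540 + (-840) = 700 ft.
ISA temperature at 700 ft = 15 − 2 × (700/1000) = 13.6°C.
ISA deviation = 16 − 13.6 = +2.4°C.
Density altitude = 700 + 120 × (2.4) = 988 ft.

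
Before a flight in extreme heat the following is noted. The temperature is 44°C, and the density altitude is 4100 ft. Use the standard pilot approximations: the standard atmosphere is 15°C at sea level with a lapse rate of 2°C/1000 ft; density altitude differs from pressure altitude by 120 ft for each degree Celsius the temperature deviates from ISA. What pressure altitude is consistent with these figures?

DA = PA + 120 × (OAT − (15 − 2·PA/1000)) = PA + 120·OAT − 1800 + 0.24·PA = 1.24·PA + 120·OAT − 1800.
So 1.24·PA = 4100 − 120 × 44 + 1800 = 620.
PA = 620 / 1.24 = 500 ft.

500 ft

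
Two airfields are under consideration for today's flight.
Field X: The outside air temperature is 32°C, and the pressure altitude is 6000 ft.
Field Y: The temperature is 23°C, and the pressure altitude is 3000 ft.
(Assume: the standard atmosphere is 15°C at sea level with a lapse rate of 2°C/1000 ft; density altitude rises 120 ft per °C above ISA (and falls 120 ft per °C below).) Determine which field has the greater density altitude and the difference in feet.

Field X: ISA temp = 3°C, deviation +29°C, DA = 6000 + 120 × 29 = 9480 ft.
Field Y: ISA temp = 9°C, deviation +14°C, DA = 3000 + 120 × 14 = 4680 ft.
Field X is higher by 9480 − 4680 = 4800 ft.

Field X by 4800 ft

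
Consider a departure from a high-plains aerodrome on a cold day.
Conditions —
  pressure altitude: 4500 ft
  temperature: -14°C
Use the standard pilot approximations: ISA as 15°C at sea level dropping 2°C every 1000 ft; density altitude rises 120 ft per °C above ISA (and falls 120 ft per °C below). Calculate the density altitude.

2100 ft

ISA temperature at 4500 ft = 15 − 2 × (4500/1000) = 6°C.
ISA deviation = -14 − 6 = -20°C.
Density altitude = 4500 + 120 × (-20) = 4500 + (-2400) = 2100 ft.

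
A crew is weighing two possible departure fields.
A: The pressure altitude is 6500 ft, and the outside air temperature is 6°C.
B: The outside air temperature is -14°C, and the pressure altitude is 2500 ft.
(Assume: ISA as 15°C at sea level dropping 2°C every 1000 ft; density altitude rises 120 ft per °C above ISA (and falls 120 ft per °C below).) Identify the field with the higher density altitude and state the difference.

A by 7360 ft

A: ISA temp = 2°C, deviation +4°C, DA = 6500 + 120 × 4 = 6980 ft.
B: ISA temp = 10°C, deviation -24°C, DA = 2500 + 120 × (-24) = -380 ft.
A is higher by 6980 − (-380) = 7360 ft.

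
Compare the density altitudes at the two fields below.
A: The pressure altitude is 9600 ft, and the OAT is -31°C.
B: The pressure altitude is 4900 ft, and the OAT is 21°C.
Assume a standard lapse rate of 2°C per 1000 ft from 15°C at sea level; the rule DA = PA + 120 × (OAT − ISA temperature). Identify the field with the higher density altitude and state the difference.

A: ISA temp = -4.2°C, deviation -26.8°C, DA = 9600 + 120 × (-26.8) = 6384 ft.
B: ISA temp = 5.2°C, deviation +15.8°C, DA = 4900 + 120 × 15.8 = 6796 ft.
B is higher by 6796 − 6384 = 412 ft.

B by 412 ft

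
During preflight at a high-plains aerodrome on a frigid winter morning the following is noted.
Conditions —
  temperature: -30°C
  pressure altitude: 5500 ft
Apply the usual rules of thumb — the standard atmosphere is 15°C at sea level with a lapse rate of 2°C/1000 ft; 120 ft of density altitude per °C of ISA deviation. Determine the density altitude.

1420 ft

ISA temperature at 5500 ft = 15 − 2 × (5500/1000) = 4°C.
ISA deviation = -30 − 4 = -34°C.
Density altitude = 5500 + 120 × (-34) = 5500 + (-4080) = 1420 ft.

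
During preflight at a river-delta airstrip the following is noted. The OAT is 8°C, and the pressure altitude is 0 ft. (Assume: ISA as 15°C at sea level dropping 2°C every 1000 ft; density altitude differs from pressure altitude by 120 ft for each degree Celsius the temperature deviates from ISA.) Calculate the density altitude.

-840 ft

ISA temperature at 0 ft = 15 − 2 × (0/1000) = 15°C.
ISA deviation = 8 − 15 = -7°C.
Density altitude = 0 + 120 × (-7) = 0 + (-840) = -840 ft.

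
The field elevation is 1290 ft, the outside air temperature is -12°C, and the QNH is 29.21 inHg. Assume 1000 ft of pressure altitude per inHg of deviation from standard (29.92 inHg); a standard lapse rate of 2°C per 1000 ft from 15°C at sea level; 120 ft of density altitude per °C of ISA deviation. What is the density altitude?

-760 ft

Pressure altitude = 1290 + (29.92 − 29.21) × 1000 = 1290 + (+710) = 2000 ft.
ISA temperature at 2000 ft = 15 − 2 × (2000/1000) = 11°C.
ISA deviation = -12 − 11 = -23°C.
Density altitude = 2000 + 120 × (-23) = -760 ft.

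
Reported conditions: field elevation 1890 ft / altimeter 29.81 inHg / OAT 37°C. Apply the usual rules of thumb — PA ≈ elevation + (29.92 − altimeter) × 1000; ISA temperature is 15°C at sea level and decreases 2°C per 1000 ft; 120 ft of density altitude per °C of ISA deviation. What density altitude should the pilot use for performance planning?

Pressure altitude = 1890 + (29.92 − 29.81) × 1000 = 1890 + (+110) = 2000 ft.
ISA temperature at 2000 ft = 15 − 2 × (2000/1000) = 11°C.
ISA deviation = 37 − 11 = +26°C.
Density altitude = 2000 + 120 × (26) = 5120 ft.

5120 ft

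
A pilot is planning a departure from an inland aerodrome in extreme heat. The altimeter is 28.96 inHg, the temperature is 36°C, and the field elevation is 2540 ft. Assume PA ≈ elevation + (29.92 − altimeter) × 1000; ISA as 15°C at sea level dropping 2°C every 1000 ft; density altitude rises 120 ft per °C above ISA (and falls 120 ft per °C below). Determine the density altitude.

6860 ft

Pressure altitude = 2540 + (29.92 − 28.96) × 1000 = 2540 + (+960) = 3500 ft.
ISA temperature at 3500 ft = 15 − 2 × (3500/1000) = 8°C.
ISA deviation = 36 − 8 = +28°C.
Density altitude = 3500 + 120 × (28) = 6860 ft.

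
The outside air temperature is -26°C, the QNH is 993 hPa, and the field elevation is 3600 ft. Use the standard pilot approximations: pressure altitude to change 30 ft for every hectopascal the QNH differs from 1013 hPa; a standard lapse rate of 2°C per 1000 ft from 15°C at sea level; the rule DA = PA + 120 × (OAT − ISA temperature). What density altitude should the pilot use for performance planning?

288 ft

Pressure altitude = 3600 + (1013 − 993) × 30 = 3600 + (+600) = 4200 ft.
ISA temperature at 4200 ft = 15 − 2 × (4200/1000) = 6.6°C.
ISA deviation = -26 − 6.6 = -32.6°C.
Density altitude = 4200 + 120 × (-32.6) = 288 ft.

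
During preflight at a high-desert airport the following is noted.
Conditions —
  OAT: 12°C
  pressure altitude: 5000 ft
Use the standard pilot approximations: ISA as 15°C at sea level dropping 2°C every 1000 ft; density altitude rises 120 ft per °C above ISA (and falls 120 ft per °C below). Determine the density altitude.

ISA temperature at 5000 ft = 15 − 2 × (5000/1000) = 5°C.
ISA deviation = 12 − 5 = +7°C.
Density altitude = 5000 + 120 × (7) = 5000 + (+840) = 5840 ft.

5840 ft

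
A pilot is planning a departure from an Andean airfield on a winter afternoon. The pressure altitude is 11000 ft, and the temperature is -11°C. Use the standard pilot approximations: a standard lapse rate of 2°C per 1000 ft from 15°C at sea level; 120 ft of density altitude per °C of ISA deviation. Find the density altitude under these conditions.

10520 ft

ISA temperature at 11000 ft = 15 − 2 × (11000/1000) = -7°C.
ISA deviation = -11 − (-7) = -4°C.
Density altitude = 11000 + 120 × (-4) = 11000 + (-480) = 10520 ft.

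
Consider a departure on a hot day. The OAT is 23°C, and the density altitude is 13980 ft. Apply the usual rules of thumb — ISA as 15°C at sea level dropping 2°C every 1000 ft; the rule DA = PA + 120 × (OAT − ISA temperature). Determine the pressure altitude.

10500 ft

DA = PA + 120 × (OAT − (15 − 2·PA/1000)) = PA + 120·OAT − 1800 + 0.24·PA = 1.24·PA + 120·OAT − 1800.
So 1.24·PA = 13980 − 120 × 23 + 1800 = 13020.
PA = 13020 / 1.24 = 10500 ft.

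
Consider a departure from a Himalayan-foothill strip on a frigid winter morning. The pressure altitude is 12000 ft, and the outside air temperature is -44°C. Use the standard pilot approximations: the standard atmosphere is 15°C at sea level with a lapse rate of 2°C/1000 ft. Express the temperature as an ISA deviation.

ISA-35°C

ISA temperature at 12000 ft = 15 − 2 × (12000/1000) = -9°C.
Deviation = OAT − ISA = -44 − (-9) = -35°C.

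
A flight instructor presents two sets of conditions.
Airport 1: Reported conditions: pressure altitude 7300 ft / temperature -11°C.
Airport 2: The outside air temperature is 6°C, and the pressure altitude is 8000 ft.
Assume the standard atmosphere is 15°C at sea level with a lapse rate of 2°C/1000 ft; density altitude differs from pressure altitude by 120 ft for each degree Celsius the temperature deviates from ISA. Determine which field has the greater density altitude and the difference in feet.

Airport 1: ISA temp = 0.4°C, deviation -11.4°C, DA = 7300 + 120 × (-11.4) = 5932 ft.
Airport 2: ISA temp = -1°C, deviation +7°C, DA = 8000 + 120 × 7 = 8840 ft.
Airport 2 is higher by 8840 − 5932 = 2908 ft.

Airport 2 by 2908 ft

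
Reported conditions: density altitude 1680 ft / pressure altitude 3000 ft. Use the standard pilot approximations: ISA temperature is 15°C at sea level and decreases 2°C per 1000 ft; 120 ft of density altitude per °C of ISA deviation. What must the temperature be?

Density altitude − pressure altitude = 1680 − 3000 = -1320 ft.
At 120 ft/°C that is an ISA deviation of -1320/120 = -11°C.
ISA temperature at 3000 ft = 15 − 2 × (3000/1000) = 9°C.
OAT = ISA + deviation = 9 + (-11) = -2°C.

-2°C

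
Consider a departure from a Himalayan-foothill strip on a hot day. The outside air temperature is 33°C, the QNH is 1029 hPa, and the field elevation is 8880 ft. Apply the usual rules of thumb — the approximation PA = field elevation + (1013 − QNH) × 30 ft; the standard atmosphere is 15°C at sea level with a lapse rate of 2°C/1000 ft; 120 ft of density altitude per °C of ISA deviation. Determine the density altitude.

Pressure altitude = 8880 + (1013 − 1029) × 30 = 8880 + (-480) = 8400 ft.
ISA temperature at 8400 ft = 15 − 2 × (8400/1000) = -1.8°C.
ISA deviation = 33 − (-1.8) = +34.8°C.
Density altitude = 8400 + 120 × (34.8) = 12576 ft.

12576 ft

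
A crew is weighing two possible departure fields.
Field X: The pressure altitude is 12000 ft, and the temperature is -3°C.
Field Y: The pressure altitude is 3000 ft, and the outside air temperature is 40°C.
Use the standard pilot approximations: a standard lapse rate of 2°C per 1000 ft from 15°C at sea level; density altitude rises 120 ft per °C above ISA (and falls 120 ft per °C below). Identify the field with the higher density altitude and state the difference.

Field X by 6000 ft

Field X: ISA temp = -9°C, deviation +6°C, DA = 12000 + 120 × 6 = 12720 ft.
Field Y: ISA temp = 9°C, deviation +31°C, DA = 3000 + 120 × 31 = 6720 ft.
Field X is higher by 12720 − 6720 = 6000 ft.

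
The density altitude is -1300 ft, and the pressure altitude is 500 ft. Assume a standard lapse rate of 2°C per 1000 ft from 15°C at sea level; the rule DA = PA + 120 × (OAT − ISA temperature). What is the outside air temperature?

-1°C

Density altitude − pressure altitude = -1300 − 500 = -1800 ft.
At 120 ft/°C that is an ISA deviation of -1800/120 = -15°C.
ISA temperature at 500 ft = 15 − 2 × (500/1000) = 14°C.
OAT = ISA + deviation = 14 + (-15) = -1°C.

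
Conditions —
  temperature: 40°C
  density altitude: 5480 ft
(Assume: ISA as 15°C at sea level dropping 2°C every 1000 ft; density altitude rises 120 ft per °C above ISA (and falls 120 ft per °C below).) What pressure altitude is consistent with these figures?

2000 ft

DA = PA + 120 × (OAT − (15 − 2·PA/1000)) = PA + 120·OAT − 1800 + 0.24·PA = 1.24·PA + 120·OAT − 1800.
So 1.24·PA = 5480 − 120 × 40 + 1800 = 2480.
PA = 2480 / 1.24 = 2000 ft.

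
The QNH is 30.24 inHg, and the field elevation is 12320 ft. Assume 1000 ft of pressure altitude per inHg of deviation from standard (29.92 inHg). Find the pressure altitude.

Pressure correction = (29.92 − 30.24) × 1000 = -320 ft.
Pressure altitude = 12320 + (-320) = 12000 ft.

12000 ft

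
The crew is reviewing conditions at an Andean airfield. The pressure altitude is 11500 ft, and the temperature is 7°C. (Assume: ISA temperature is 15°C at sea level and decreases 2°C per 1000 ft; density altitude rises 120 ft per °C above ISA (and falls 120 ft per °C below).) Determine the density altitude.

13300 ft

ISA temperature at 11500 ft = 15 − 2 × (11500/1000) = -8°C.
ISA deviation = 7 − (-8) = +15°C.
Density altitude = 11500 + 120 × (15) = 11500 + (+1800) = 13300 ft.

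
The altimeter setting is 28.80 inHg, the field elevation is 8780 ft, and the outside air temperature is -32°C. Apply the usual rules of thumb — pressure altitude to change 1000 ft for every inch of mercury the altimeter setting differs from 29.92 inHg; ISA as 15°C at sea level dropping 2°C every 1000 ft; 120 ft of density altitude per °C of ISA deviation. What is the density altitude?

Pressure altitude = 8780 + (29.92 − 28.80) × 1000 = 8780 + (+1120) = 9900 ft.
ISA temperature at 9900 ft = 15 − 2 × (9900/1000) = -4.8°C.
ISA deviation = -32 − (-4.8) = -27.2°C.
Density altitude = 9900 + 120 × (-27.2) = 6636 ft.

6636 ft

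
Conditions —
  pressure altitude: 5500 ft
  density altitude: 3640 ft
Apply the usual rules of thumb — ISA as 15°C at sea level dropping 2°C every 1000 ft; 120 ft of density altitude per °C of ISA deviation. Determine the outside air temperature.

Density altitude − pressure altitude = 3640 − 5500 = -1860 ft.
At 120 ft/°C that is an ISA deviation of -1860/120 = -15.5°C.
ISA temperature at 5500 ft = 15 − 2 × (5500/1000) = 4°C.
OAT = ISA + deviation = 4 + (-15.5) = -11.5°C.

-11.5°C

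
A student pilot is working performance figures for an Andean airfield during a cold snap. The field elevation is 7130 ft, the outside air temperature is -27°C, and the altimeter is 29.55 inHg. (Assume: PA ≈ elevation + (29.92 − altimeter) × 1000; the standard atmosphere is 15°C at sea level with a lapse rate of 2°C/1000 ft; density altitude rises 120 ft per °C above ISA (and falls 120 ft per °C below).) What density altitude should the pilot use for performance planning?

4260 ft

Pressure altitude = 7130 + (29.92 − 29.55) × 1000 = 7130 + (+370) = 7500 ft.
ISA temperature at 7500 ft = 15 − 2 × (7500/1000) = 0°C.
ISA deviation = -27 − 0 = -27°C.
Density altitude = 7500 + 120 × (-27) = 4260 ft.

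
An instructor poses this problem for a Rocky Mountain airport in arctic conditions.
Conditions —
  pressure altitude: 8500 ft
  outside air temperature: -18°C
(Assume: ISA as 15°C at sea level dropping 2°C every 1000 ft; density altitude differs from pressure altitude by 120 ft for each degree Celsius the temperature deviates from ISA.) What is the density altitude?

6580 ft

ISA temperature at 8500 ft = 15 − 2 × (8500/1000) = -2°C.
ISA deviation = -18 − (-2) = -16°C.
Density altitude = 8500 + 120 × (-16) = 8500 + (-1920) = 6580 ft.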